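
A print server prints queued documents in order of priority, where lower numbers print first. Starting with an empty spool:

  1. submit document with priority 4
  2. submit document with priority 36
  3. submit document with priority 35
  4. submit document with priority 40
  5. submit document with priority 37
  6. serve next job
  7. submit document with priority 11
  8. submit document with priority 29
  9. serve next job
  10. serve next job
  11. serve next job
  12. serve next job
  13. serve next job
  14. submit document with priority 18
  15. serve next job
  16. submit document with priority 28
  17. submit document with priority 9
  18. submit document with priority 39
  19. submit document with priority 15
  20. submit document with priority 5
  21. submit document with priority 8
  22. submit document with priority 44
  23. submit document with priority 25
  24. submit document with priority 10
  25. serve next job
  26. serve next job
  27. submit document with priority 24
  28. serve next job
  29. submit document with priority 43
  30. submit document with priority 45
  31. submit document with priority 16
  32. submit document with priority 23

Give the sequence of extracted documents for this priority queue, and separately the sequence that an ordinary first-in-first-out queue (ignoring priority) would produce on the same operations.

priority queue: [4, 11, 29, 35, 36, 37, 18, 5, 8, 9]; FIFO queue: [4, 36, 35, 40, 37, 11, 29, 18, 28, 9]

insert 4 → {4}
insert 36 → {4, 36}
insert 35 → {4, 35, 36}
insert 40 → {4, 35, 36, 40}
insert 37 → {4, 35, 36, 37, 40}
serve next job → 4; now {35, 36, 37, 40}
insert 11 → {11, 35, 36, 37, 40}
insert 29 → {11, 29, 35, 36, 37, 40}
serve next job → 11; now {29, 35, 36, 37, 40}
serve next job → 29; now {35, 36, 37, 40}
serve next job → 35; now {36, 37, 40}
serve next job → 36; now {37, 40}
serve next job → 37; now {40}
insert 18 → {18, 40}
serve next job → 18; now {40}
insert 28 → {28, 40}
insert 9 → {9, 28, 40}
insert 39 → {9, 28, 39, 40}
insert 15 → {9, 15, 28, 39, 40}
insert 5 → {5, 9, 15, 28, 39, 40}
insert 8 → {5, 8, 9, 15, 28, 39, 40}
insert 44 → {5, 8, 9, 15, 28, 39, 40, 44}
insert 25 → {5, 8, 9, 15, 25, 28, 39, 40, 44}
insert 10 → {5, 8, 9, 10, 15, 25, 28, 39, 40, 44}
serve next job → 5; now {8, 9, 10, 15, 25, 28, 39, 40, 44}
serve next job → 8; now {9, 10, 15, 25, 28, 39, 40, 44}
insert 24 → {9, 10, 15, 24, 25, 28, 39, 40, 44}
serve next job → 9; now {10, 15, 24, 25, 28, 39, 40, 44}
insert 43 → {10, 15, 24, 25, 28, 39, 40, 43, 44}
insert 45 → {10, 15, 24, 25, 28, 39, 40, 43, 44, 45}
insert 16 → {10, 15, 16, 24, 25, 28, 39, 40, 43, 44, 45}
insert 23 → {10, 15, 16, 23, 24, 25, 28, 39, 40, 43, 44, 45}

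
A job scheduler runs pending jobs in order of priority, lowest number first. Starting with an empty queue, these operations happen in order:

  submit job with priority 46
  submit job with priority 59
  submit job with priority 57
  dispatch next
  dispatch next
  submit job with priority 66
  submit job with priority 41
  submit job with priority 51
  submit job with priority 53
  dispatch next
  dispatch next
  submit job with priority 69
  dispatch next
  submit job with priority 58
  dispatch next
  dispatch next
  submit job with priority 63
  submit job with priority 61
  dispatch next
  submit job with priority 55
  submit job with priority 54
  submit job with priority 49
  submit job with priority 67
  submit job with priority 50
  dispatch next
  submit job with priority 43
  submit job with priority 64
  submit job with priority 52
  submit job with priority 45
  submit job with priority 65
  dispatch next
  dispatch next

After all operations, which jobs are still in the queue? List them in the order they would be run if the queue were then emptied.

50 → 52 → 54 → 55 → 63 → 64 → 65 → 66 → 67 → 69

insert 46 → {46}
insert 59 → {46, 59}
insert 57 → {46, 57, 59}
dispatch next → 46; now {57, 59}
dispatch next → 57; now {59}
insert 66 → {59, 66}
insert 41 → {41, 59, 66}
insert 51 → {41, 51, 59, 66}
insert 53 → {41, 51, 53, 59, 66}
dispatch next → 41; now {51, 53, 59, 66}
dispatch next → 51; now {53, 59, 66}
insert 69 → {53, 59, 66, 69}
dispatch next → 53; now {59, 66, 69}
insert 58 → {58, 59, 66, 69}
dispatch next → 58; now {59, 66, 69}
dispatch next → 59; now {66, 69}
insert 63 → {63, 66, 69}
insert 61 → {61, 63, 66, 69}
dispatch next → 61; now {63, 66, 69}
insert 55 → {55, 63, 66, 69}
insert 54 → {54, 55, 63, 66, 69}
insert 49 → {49, 54, 55, 63, 66, 69}
insert 67 → {49, 54, 55, 63, 66, 67, 69}
insert 50 → {49, 50, 54, 55, 63, 66, 67, 69}
dispatch next → 49; now {50, 54, 55, 63, 66, 67, 69}
insert 43 → {43, 50, 54, 55, 63, 66, 67, 69}
insert 64 → {43, 50, 54, 55, 63, 64, 66, 67, 69}
insert 52 → {43, 50, 52, 54, 55, 63, 64, 66, 67, 69}
insert 45 → {43, 45, 50, 52, 54, 55, 63, 64, 66, 67, 69}
insert 65 → {43, 45, 50, 52, 54, 55, 63, 64, 65, 66, 67, 69}
dispatch next → 43; now {45, 50, 52, 54, 55, 63, 64, 65, 66, 67, 69}
dispatch next → 45; now {50, 52, 54, 55, 63, 64, 65, 66, 67, 69}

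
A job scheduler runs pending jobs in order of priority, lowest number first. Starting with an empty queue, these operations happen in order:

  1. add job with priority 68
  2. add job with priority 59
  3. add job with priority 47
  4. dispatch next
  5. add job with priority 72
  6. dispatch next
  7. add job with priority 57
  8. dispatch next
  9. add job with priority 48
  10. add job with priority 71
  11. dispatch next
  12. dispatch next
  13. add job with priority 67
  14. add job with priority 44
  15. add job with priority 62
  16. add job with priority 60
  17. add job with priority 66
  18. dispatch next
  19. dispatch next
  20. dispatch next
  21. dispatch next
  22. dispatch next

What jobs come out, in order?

insert 68 → {68}
insert 59 → {59, 68}
insert 47 → {47, 59, 68}
dispatch next → 47; now {59, 68}
insert 72 → {59, 68, 72}
dispatch next → 59; now {68, 72}
insert 57 → {57, 68, 72}
dispatch next → 57; now {68, 72}
insert 48 → {48, 68, 72}
insert 71 → {48, 68, 71, 72}
dispatch next → 48; now {68, 71, 72}
dispatch next → 68; now {71, 72}
insert 67 → {67, 71, 72}
insert 44 → {44, 67, 71, 72}
insert 62 → {44, 62, 67, 71, 72}
insert 60 → {44, 60, 62, 67, 71, 72}
insert 66 → {44, 60, 62, 66, 67, 71, 72}
dispatch next → 44; now {60, 62, 66, 67, 71, 72}
dispatch next → 60; now {62, 66, 67, 71, 72}
dispatch next → 62; now {66, 67, 71, 72}
dispatch next → 66; now {67, 71, 72}
dispatch next → 67; now {71, 72}

[47, 59, 57, 48, 68, 44, 60, 62, 66, 67]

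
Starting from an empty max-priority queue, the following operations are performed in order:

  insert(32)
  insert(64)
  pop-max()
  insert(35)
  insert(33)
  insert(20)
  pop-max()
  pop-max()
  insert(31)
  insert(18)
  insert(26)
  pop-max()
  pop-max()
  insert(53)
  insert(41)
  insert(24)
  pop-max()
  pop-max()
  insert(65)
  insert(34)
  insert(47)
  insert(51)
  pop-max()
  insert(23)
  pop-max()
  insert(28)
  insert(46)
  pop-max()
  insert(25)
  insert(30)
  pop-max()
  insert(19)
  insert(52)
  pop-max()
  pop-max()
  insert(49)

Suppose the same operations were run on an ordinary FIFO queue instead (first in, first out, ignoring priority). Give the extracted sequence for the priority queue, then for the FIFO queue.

insert 32 → {32}
insert 64 → {64, 32}
pop-max → 64; now {32}
insert 35 → {35, 32}
insert 33 → {35, 33, 32}
insert 20 → {35, 33, 32, 20}
pop-max → 35; now {33, 32, 20}
pop-max → 33; now {32, 20}
insert 31 → {32, 31, 20}
insert 18 → {32, 31, 20, 18}
insert 26 → {32, 31, 26, 20, 18}
pop-max → 32; now {31, 26, 20, 18}
pop-max → 31; now {26, 20, 18}
insert 53 → {53, 26, 20, 18}
insert 41 → {53, 41, 26, 20, 18}
insert 24 → {53, 41, 26, 24, 20, 18}
pop-max → 53; now {41, 26, 24, 20, 18}
pop-max → 41; now {26, 24, 20, 18}
insert 65 → {65, 26, 24, 20, 18}
insert 34 → {65, 34, 26, 24, 20, 18}
insert 47 → {65, 47, 34, 26, 24, 20, 18}
insert 51 → {65, 51, 47, 34, 26, 24, 20, 18}
pop-max → 65; now {51, 47, 34, 26, 24, 20, 18}
insert 23 → {51, 47, 34, 26, 24, 23, 20, 18}
pop-max → 51; now {47, 34, 26, 24, 23, 20, 18}
insert 28 → {47, 34, 28, 26, 24, 23, 20, 18}
insert 46 → {47, 46, 34, 28, 26, 24, 23, 20, 18}
pop-max → 47; now {46, 34, 28, 26, 24, 23, 20, 18}
insert 25 → {46, 34, 28, 26, 25, 24, 23, 20, 18}
insert 30 → {46, 34, 30, 28, 26, 25, 24, 23, 20, 18}
pop-max → 46; now {34, 30, 28, 26, 25, 24, 23, 20, 18}
insert 19 → {34, 30, 28, 26, 25, 24, 23, 20, 19, 18}
insert 52 → {52, 34, 30, 28, 26, 25, 24, 23, 20, 19, 18}
pop-max → 52; now {34, 30, 28, 26, 25, 24, 23, 20, 19, 18}
pop-max → 34; now {30, 28, 26, 25, 24, 23, 20, 19, 18}
insert 49 → {49, 30, 28, 26, 25, 24, 23, 20, 19, 18}

priority queue: 64 → 35 → 33 → 32 → 31 → 53 → 41 → 65 → 51 → 47 → 46 → 52 → 34; FIFO queue: 32 → 64 → 35 → 33 → 20 → 31 → 18 → 26 → 53 → 41 → 24 → 65 → 34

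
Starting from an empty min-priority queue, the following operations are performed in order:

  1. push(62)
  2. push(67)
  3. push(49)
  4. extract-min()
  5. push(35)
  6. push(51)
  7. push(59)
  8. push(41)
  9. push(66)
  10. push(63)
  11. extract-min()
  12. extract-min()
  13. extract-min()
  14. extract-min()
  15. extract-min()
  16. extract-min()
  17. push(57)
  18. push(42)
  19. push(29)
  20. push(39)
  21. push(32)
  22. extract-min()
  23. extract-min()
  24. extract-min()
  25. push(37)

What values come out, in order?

insert 62 → {62}
insert 67 → {62, 67}
insert 49 → {49, 62, 67}
extract-min → 49; now {62, 67}
insert 35 → {35, 62, 67}
insert 51 → {35, 51, 62, 67}
insert 59 → {35, 51, 59, 62, 67}
insert 41 → {35, 41, 51, 59, 62, 67}
insert 66 → {35, 41, 51, 59, 62, 66, 67}
insert 63 → {35, 41, 51, 59, 62, 63, 66, 67}
extract-min → 35; now {41, 51, 59, 62, 63, 66, 67}
extract-min → 41; now {51, 59, 62, 63, 66, 67}
extract-min → 51; now {59, 62, 63, 66, 67}
extract-min → 59; now {62, 63, 66, 67}
extract-min → 62; now {63, 66, 67}
extract-min → 63; now {66, 67}
insert 57 → {57, 66, 67}
insert 42 → {42, 57, 66, 67}
insert 29 → {29, 42, 57, 66, 67}
insert 39 → {29, 39, 42, 57, 66, 67}
insert 32 → {29, 32, 39, 42, 57, 66, 67}
extract-min → 29; now {32, 39, 42, 57, 66, 67}
extract-min → 32; now {39, 42, 57, 66, 67}
extract-min → 39; now {42, 57, 66, 67}
insert 37 → {37, 42, 57, 66, 67}

49 → 35 → 41 → 51 → 59 → 62 → 63 → 29 → 32 → 39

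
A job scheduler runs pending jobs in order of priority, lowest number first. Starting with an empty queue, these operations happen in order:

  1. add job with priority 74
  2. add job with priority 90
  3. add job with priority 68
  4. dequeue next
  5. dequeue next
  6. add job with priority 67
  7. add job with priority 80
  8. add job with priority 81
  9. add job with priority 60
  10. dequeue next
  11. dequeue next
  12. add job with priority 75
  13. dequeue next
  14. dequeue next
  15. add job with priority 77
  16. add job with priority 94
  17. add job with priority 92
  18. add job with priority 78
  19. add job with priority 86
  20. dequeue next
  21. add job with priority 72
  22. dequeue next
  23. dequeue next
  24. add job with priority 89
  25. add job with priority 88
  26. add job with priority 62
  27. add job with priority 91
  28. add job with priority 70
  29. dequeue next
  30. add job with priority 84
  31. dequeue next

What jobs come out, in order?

68 → 74 → 60 → 67 → 75 → 80 → 77 → 72 → 78 → 62 → 70

insert 74 → {74}
insert 90 → {74, 90}
insert 68 → {68, 74, 90}
dequeue next → 68; now {74, 90}
dequeue next → 74; now {90}
insert 67 → {67, 90}
insert 80 → {67, 80, 90}
insert 81 → {67, 80, 81, 90}
insert 60 → {60, 67, 80, 81, 90}
dequeue next → 60; now {67, 80, 81, 90}
dequeue next → 67; now {80, 81, 90}
insert 75 → {75, 80, 81, 90}
dequeue next → 75; now {80, 81, 90}
dequeue next → 80; now {81, 90}
insert 77 → {77, 81, 90}
insert 94 → {77, 81, 90, 94}
insert 92 → {77, 81, 90, 92, 94}
insert 78 → {77, 78, 81, 90, 92, 94}
insert 86 → {77, 78, 81, 86, 90, 92, 94}
dequeue next → 77; now {78, 81, 86, 90, 92, 94}
insert 72 → {72, 78, 81, 86, 90, 92, 94}
dequeue next → 72; now {78, 81, 86, 90, 92, 94}
dequeue next → 78; now {81, 86, 90, 92, 94}
insert 89 → {81, 86, 89, 90, 92, 94}
insert 88 → {81, 86, 88, 89, 90, 92, 94}
insert 62 → {62, 81, 86, 88, 89, 90, 92, 94}
insert 91 → {62, 81, 86, 88, 89, 90, 91, 92, 94}
insert 70 → {62, 70, 81, 86, 88, 89, 90, 91, 92, 94}
dequeue next → 62; now {70, 81, 86, 88, 89, 90, 91, 92, 94}
insert 84 → {70, 81, 84, 86, 88, 89, 90, 91, 92, 94}
dequeue next → 70; now {81, 84, 86, 88, 89, 90, 91, 92, 94}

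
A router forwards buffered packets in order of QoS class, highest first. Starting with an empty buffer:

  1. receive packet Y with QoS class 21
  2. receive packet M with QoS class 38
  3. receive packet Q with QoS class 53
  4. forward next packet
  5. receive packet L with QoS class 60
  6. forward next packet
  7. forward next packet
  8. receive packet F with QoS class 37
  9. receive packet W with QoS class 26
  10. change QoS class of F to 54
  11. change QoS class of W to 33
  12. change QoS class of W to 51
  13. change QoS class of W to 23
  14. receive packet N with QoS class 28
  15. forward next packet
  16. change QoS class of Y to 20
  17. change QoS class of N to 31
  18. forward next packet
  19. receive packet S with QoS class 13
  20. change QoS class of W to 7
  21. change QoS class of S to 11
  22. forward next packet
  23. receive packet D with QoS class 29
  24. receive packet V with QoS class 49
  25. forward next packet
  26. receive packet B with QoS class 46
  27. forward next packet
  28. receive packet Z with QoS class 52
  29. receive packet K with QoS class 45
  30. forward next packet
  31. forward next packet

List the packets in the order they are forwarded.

add Y (QoS class 21) → {Y:21}
add M (QoS class 38) → {M:38, Y:21}
add Q (QoS class 53) → {Q:53, M:38, Y:21}
forward next packet → Q; now {M:38, Y:21}
add L (QoS class 60) → {L:60, M:38, Y:21}
forward next packet → L; now {M:38, Y:21}
forward next packet → M; now {Y:21}
add F (QoS class 37) → {F:37, Y:21}
add W (QoS class 26) → {F:37, W:26, Y:21}
update F to QoS class 54 → {F:54, W:26, Y:21}
update W to QoS class 33 → {F:54, W:33, Y:21}
update W to QoS class 51 → {F:54, W:51, Y:21}
update W to QoS class 23 → {F:54, W:23, Y:21}
add N (QoS class 28) → {F:54, N:28, W:23, Y:21}
forward next packet → F; now {N:28, W:23, Y:21}
update Y to QoS class 20 → {N:28, W:23, Y:20}
update N to QoS class 31 → {N:31, W:23, Y:20}
forward next packet → N; now {W:23, Y:20}
add S (QoS class 13) → {W:23, Y:20, S:13}
update W to QoS class 7 → {Y:20, S:13, W:7}
update S to QoS class 11 → {Y:20, S:11, W:7}
forward next packet → Y; now {S:11, W:7}
add D (QoS class 29) → {D:29, S:11, W:7}
add V (QoS class 49) → {V:49, D:29, S:11, W:7}
forward next packet → V; now {D:29, S:11, W:7}
add B (QoS class 46) → {B:46, D:29, S:11, W:7}
forward next packet → B; now {D:29, S:11, W:7}
add Z (QoS class 52) → {Z:52, D:29, S:11, W:7}
add K (QoS class 45) → {Z:52, K:45, D:29, S:11, W:7}
forward next packet → Z; now {K:45, D:29, S:11, W:7}
forward next packet → K; now {D:29, S:11, W:7}

Q, L, M, F, N, Y, V, B, Z, K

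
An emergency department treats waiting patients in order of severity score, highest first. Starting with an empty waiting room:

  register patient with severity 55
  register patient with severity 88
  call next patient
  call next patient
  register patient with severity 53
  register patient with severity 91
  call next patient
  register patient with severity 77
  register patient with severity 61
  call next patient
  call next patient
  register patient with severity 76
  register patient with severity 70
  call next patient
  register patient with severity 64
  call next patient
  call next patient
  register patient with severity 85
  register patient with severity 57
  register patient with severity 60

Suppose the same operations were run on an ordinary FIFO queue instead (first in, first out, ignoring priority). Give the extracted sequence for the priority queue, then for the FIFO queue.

insert 55 → {55}
insert 88 → {88, 55}
call next patient → 88; now {55}
call next patient → 55; now {}
insert 53 → {53}
insert 91 → {91, 53}
call next patient → 91; now {53}
insert 77 → {77, 53}
insert 61 → {77, 61, 53}
call next patient → 77; now {61, 53}
call next patient → 61; now {53}
insert 76 → {76, 53}
insert 70 → {76, 70, 53}
call next patient → 76; now {70, 53}
insert 64 → {70, 64, 53}
call next patient → 70; now {64, 53}
call next patient → 64; now {53}
insert 85 → {85, 53}
insert 57 → {85, 57, 53}
insert 60 → {85, 60, 57, 53}

priority queue: 88, 55, 91, 77, 61, 76, 70, 64; FIFO queue: 55, 88, 53, 91, 77, 61, 76, 70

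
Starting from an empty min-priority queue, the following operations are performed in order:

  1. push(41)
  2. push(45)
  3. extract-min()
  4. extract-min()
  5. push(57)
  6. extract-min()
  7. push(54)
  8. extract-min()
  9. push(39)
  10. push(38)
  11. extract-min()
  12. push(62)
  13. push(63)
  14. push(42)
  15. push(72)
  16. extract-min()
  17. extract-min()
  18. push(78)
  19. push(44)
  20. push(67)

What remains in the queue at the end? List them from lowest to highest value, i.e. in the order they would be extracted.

[44, 62, 63, 67, 72, 78]

insert 41 → {41}
insert 45 → {41, 45}
extract-min → 41; now {45}
extract-min → 45; now {}
insert 57 → {57}
extract-min → 57; now {}
insert 54 → {54}
extract-min → 54; now {}
insert 39 → {39}
insert 38 → {38, 39}
extract-min → 38; now {39}
insert 62 → {39, 62}
insert 63 → {39, 62, 63}
insert 42 → {39, 42, 62, 63}
insert 72 → {39, 42, 62, 63, 72}
extract-min → 39; now {42, 62, 63, 72}
extract-min → 42; now {62, 63, 72}
insert 78 → {62, 63, 72, 78}
insert 44 → {44, 62, 63, 72, 78}
insert 67 → {44, 62, 63, 67, 72, 78}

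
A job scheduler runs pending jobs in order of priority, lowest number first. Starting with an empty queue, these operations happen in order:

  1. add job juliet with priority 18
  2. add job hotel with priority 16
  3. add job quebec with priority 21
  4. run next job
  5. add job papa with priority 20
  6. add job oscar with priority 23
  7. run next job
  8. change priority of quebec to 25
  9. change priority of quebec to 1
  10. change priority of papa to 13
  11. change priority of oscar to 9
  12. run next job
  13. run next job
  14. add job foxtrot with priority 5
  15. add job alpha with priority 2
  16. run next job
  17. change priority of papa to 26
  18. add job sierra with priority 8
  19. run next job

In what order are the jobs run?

add juliet (priority 18) → {juliet:18}
add hotel (priority 16) → {hotel:16, juliet:18}
add quebec (priority 21) → {hotel:16, juliet:18, quebec:21}
run next job → hotel; now {juliet:18, quebec:21}
add papa (priority 20) → {juliet:18, papa:20, quebec:21}
add oscar (priority 23) → {juliet:18, papa:20, quebec:21, oscar:23}
run next job → juliet; now {papa:20, quebec:21, oscar:23}
update quebec to priority 25 → {papa:20, oscar:23, quebec:25}
update quebec to priority 1 → {quebec:1, papa:20, oscar:23}
update papa to priority 13 → {quebec:1, papa:13, oscar:23}
update oscar to priority 9 → {quebec:1, oscar:9, papa:13}
run next job → quebec; now {oscar:9, papa:13}
run next job → oscar; now {papa:13}
add foxtrot (priority 5) → {foxtrot:5, papa:13}
add alpha (priority 2) → {alpha:2, foxtrot:5, papa:13}
run next job → alpha; now {foxtrot:5, papa:13}
update papa to priority 26 → {foxtrot:5, papa:26}
add sierra (priority 8) → {foxtrot:5, sierra:8, papa:26}
run next job → foxtrot; now {sierra:8, papa:26}

hotel, juliet, quebec, oscar, alpha, foxtrot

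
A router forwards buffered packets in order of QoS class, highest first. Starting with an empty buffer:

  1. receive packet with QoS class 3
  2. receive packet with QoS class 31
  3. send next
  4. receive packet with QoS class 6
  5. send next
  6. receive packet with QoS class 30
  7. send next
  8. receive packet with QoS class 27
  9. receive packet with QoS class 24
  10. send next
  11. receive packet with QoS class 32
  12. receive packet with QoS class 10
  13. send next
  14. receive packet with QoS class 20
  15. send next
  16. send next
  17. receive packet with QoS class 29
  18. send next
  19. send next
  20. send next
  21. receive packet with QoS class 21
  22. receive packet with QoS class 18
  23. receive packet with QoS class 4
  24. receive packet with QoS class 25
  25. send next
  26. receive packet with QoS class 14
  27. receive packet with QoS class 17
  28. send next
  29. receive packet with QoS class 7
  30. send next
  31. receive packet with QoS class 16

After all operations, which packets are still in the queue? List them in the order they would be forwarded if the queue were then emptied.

insert 3 → {3}
insert 31 → {31, 3}
send next → 31; now {3}
insert 6 → {6, 3}
send next → 6; now {3}
insert 30 → {30, 3}
send next → 30; now {3}
insert 27 → {27, 3}
insert 24 → {27, 24, 3}
send next → 27; now {24, 3}
insert 32 → {32, 24, 3}
insert 10 → {32, 24, 10, 3}
send next → 32; now {24, 10, 3}
insert 20 → {24, 20, 10, 3}
send next → 24; now {20, 10, 3}
send next → 20; now {10, 3}
insert 29 → {29, 10, 3}
send next → 29; now {10, 3}
send next → 10; now {3}
send next → 3; now {}
insert 21 → {21}
insert 18 → {21, 18}
insert 4 → {21, 18, 4}
insert 25 → {25, 21, 18, 4}
send next → 25; now {21, 18, 4}
insert 14 → {21, 18, 14, 4}
insert 17 → {21, 18, 17, 14, 4}
send next → 21; now {18, 17, 14, 4}
insert 7 → {18, 17, 14, 7, 4}
send next → 18; now {17, 14, 7, 4}
insert 16 → {17, 16, 14, 7, 4}

17 → 16 → 14 → 7 → 4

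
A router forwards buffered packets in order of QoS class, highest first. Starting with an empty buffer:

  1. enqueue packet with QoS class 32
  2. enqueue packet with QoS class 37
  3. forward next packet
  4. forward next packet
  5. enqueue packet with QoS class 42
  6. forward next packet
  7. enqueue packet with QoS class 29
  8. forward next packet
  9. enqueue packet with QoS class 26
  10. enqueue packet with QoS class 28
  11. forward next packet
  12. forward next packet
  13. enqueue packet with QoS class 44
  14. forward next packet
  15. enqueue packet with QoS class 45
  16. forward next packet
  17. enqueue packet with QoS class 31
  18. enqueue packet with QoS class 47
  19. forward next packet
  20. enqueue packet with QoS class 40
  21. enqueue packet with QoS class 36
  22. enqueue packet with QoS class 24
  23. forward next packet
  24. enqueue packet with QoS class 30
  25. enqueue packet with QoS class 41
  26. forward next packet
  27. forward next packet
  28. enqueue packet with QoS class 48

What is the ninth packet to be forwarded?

insert 32 → {32}
insert 37 → {37, 32}
forward next packet → 37; now {32}
forward next packet → 32; now {}
insert 42 → {42}
forward next packet → 42; now {}
insert 29 → {29}
forward next packet → 29; now {}
insert 26 → {26}
insert 28 → {28, 26}
forward next packet → 28; now {26}
forward next packet → 26; now {}
insert 44 → {44}
forward next packet → 44; now {}
insert 45 → {45}
forward next packet → 45; now {}
insert 31 → {31}
insert 47 → {47, 31}
forward next packet → 47; now {31}
insert 40 → {40, 31}
insert 36 → {40, 36, 31}
insert 24 → {40, 36, 31, 24}
forward next packet → 40; now {36, 31, 24}
insert 30 → {36, 31, 30, 24}
insert 41 → {41, 36, 31, 30, 24}
forward next packet → 41; now {36, 31, 30, 24}
forward next packet → 36; now {31, 30, 24}
insert 48 → {48, 31, 30, 24}

47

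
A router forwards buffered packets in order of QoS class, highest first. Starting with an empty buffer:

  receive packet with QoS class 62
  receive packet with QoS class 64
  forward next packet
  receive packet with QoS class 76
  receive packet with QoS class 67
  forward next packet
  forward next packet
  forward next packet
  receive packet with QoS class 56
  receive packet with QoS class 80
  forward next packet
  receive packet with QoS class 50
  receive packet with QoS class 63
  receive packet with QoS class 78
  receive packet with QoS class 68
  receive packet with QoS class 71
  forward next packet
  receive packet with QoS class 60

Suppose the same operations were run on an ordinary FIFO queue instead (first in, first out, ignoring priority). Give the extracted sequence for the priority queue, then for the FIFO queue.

priority queue: [64, 76, 67, 62, 80, 78]; FIFO queue: 62 → 64 → 76 → 67 → 56 → 80

insert 62 → {62}
insert 64 → {64, 62}
forward next packet → 64; now {62}
insert 76 → {76, 62}
insert 67 → {76, 67, 62}
forward next packet → 76; now {67, 62}
forward next packet → 67; now {62}
forward next packet → 62; now {}
insert 56 → {56}
insert 80 → {80, 56}
forward next packet → 80; now {56}
insert 50 → {56, 50}
insert 63 → {63, 56, 50}
insert 78 → {78, 63, 56, 50}
insert 68 → {78, 68, 63, 56, 50}
insert 71 → {78, 71, 68, 63, 56, 50}
forward next packet → 78; now {71, 68, 63, 56, 50}
insert 60 → {71, 68, 63, 60, 56, 50}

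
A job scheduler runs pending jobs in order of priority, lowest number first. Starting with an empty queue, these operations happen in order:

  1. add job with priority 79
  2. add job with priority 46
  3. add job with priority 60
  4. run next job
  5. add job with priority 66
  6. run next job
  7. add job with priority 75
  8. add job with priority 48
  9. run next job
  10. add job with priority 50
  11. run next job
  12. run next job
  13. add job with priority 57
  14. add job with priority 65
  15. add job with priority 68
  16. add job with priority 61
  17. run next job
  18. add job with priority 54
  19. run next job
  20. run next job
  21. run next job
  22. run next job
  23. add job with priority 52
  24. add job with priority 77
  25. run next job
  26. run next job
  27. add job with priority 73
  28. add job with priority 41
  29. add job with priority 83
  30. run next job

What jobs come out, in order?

46 → 60 → 48 → 50 → 66 → 57 → 54 → 61 → 65 → 68 → 52 → 75 → 41

insert 79 → {79}
insert 46 → {46, 79}
insert 60 → {46, 60, 79}
run next job → 46; now {60, 79}
insert 66 → {60, 66, 79}
run next job → 60; now {66, 79}
insert 75 → {66, 75, 79}
insert 48 → {48, 66, 75, 79}
run next job → 48; now {66, 75, 79}
insert 50 → {50, 66, 75, 79}
run next job → 50; now {66, 75, 79}
run next job → 66; now {75, 79}
insert 57 → {57, 75, 79}
insert 65 → {57, 65, 75, 79}
insert 68 → {57, 65, 68, 75, 79}
insert 61 → {57, 61, 65, 68, 75, 79}
run next job → 57; now {61, 65, 68, 75, 79}
insert 54 → {54, 61, 65, 68, 75, 79}
run next job → 54; now {61, 65, 68, 75, 79}
run next job → 61; now {65, 68, 75, 79}
run next job → 65; now {68, 75, 79}
run next job → 68; now {75, 79}
insert 52 → {52, 75, 79}
insert 77 → {52, 75, 77, 79}
run next job → 52; now {75, 77, 79}
run next job → 75; now {77, 79}
insert 73 → {73, 77, 79}
insert 41 → {41, 73, 77, 79}
insert 83 → {41, 73, 77, 79, 83}
run next job → 41; now {73, 77, 79, 83}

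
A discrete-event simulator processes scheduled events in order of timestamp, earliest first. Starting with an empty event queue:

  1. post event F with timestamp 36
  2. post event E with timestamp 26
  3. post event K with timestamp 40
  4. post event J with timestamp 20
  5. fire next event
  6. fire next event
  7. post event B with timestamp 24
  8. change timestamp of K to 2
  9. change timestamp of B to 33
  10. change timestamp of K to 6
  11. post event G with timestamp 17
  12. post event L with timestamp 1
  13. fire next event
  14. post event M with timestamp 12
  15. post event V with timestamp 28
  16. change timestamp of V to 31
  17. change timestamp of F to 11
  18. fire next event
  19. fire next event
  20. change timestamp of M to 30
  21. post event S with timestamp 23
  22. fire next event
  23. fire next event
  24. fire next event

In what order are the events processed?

J → E → L → K → F → G → S → M

add F (timestamp 36) → {F:36}
add E (timestamp 26) → {E:26, F:36}
add K (timestamp 40) → {E:26, F:36, K:40}
add J (timestamp 20) → {J:20, E:26, F:36, K:40}
fire next event → J; now {E:26, F:36, K:40}
fire next event → E; now {F:36, K:40}
add B (timestamp 24) → {B:24, F:36, K:40}
update K to timestamp 2 → {K:2, B:24, F:36}
update B to timestamp 33 → {K:2, B:33, F:36}
update K to timestamp 6 → {K:6, B:33, F:36}
add G (timestamp 17) → {K:6, G:17, B:33, F:36}
add L (timestamp 1) → {L:1, K:6, G:17, B:33, F:36}
fire next event → L; now {K:6, G:17, B:33, F:36}
add M (timestamp 12) → {K:6, M:12, G:17, B:33, F:36}
add V (timestamp 28) → {K:6, M:12, G:17, V:28, B:33, F:36}
update V to timestamp 31 → {K:6, M:12, G:17, V:31, B:33, F:36}
update F to timestamp 11 → {K:6, F:11, M:12, G:17, V:31, B:33}
fire next event → K; now {F:11, M:12, G:17, V:31, B:33}
fire next event → F; now {M:12, G:17, V:31, B:33}
update M to timestamp 30 → {G:17, M:30, V:31, B:33}
add S (timestamp 23) → {G:17, S:23, M:30, V:31, B:33}
fire next event → G; now {S:23, M:30, V:31, B:33}
fire next event → S; now {M:30, V:31, B:33}
fire next event → M; now {V:31, B:33}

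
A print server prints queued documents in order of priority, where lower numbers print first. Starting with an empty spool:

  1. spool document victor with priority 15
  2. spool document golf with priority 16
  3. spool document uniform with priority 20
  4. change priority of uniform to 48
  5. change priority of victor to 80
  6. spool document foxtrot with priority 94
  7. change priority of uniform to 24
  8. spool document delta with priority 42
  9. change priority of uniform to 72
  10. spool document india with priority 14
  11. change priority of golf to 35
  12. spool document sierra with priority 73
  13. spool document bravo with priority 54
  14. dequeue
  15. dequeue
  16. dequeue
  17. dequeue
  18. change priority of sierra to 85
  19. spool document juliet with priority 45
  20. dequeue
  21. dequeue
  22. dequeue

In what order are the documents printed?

india, golf, delta, bravo, juliet, uniform, victor

add victor (priority 15) → {victor:15}
add golf (priority 16) → {victor:15, golf:16}
add uniform (priority 20) → {victor:15, golf:16, uniform:20}
update uniform to priority 48 → {victor:15, golf:16, uniform:48}
update victor to priority 80 → {golf:16, uniform:48, victor:80}
add foxtrot (priority 94) → {golf:16, uniform:48, victor:80, foxtrot:94}
update uniform to priority 24 → {golf:16, uniform:24, victor:80, foxtrot:94}
add delta (priority 42) → {golf:16, uniform:24, delta:42, victor:80, foxtrot:94}
update uniform to priority 72 → {golf:16, delta:42, uniform:72, victor:80, foxtrot:94}
add india (priority 14) → {india:14, golf:16, delta:42, uniform:72, victor:80, foxtrot:94}
update golf to priority 35 → {india:14, golf:35, delta:42, uniform:72, victor:80, foxtrot:94}
add sierra (priority 73) → {india:14, golf:35, delta:42, uniform:72, sierra:73, victor:80, foxtrot:94}
add bravo (priority 54) → {india:14, golf:35, delta:42, bravo:54, uniform:72, sierra:73, victor:80, foxtrot:94}
dequeue → india; now {golf:35, delta:42, bravo:54, uniform:72, sierra:73, victor:80, foxtrot:94}
dequeue → golf; now {delta:42, bravo:54, uniform:72, sierra:73, victor:80, foxtrot:94}
dequeue → delta; now {bravo:54, uniform:72, sierra:73, victor:80, foxtrot:94}
dequeue → bravo; now {uniform:72, sierra:73, victor:80, foxtrot:94}
update sierra to priority 85 → {uniform:72, victor:80, sierra:85, foxtrot:94}
add juliet (priority 45) → {juliet:45, uniform:72, victor:80, sierra:85, foxtrot:94}
dequeue → juliet; now {uniform:72, victor:80, sierra:85, foxtrot:94}
dequeue → uniform; now {victor:80, sierra:85, foxtrot:94}
dequeue → victor; now {sierra:85, foxtrot:94}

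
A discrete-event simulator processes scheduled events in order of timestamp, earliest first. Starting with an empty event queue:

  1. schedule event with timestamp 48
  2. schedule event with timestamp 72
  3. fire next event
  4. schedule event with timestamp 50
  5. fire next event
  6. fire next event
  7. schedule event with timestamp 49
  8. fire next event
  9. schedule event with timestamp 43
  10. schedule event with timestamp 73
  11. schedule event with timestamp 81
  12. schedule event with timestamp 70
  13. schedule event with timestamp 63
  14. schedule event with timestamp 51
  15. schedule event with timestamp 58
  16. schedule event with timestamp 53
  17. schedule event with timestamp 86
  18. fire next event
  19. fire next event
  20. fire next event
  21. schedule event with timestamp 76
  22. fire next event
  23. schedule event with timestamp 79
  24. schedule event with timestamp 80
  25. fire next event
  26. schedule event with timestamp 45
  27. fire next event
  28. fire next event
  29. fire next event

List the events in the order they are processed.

[48, 50, 72, 49, 43, 51, 53, 58, 63, 45, 70, 73]

insert 48 → {48}
insert 72 → {48, 72}
fire next event → 48; now {72}
insert 50 → {50, 72}
fire next event → 50; now {72}
fire next event → 72; now {}
insert 49 → {49}
fire next event → 49; now {}
insert 43 → {43}
insert 73 → {43, 73}
insert 81 → {43, 73, 81}
insert 70 → {43, 70, 73, 81}
insert 63 → {43, 63, 70, 73, 81}
insert 51 → {43, 51, 63, 70, 73, 81}
insert 58 → {43, 51, 58, 63, 70, 73, 81}
insert 53 → {43, 51, 53, 58, 63, 70, 73, 81}
insert 86 → {43, 51, 53, 58, 63, 70, 73, 81, 86}
fire next event → 43; now {51, 53, 58, 63, 70, 73, 81, 86}
fire next event → 51; now {53, 58, 63, 70, 73, 81, 86}
fire next event → 53; now {58, 63, 70, 73, 81, 86}
insert 76 → {58, 63, 70, 73, 76, 81, 86}
fire next event → 58; now {63, 70, 73, 76, 81, 86}
insert 79 → {63, 70, 73, 76, 79, 81, 86}
insert 80 → {63, 70, 73, 76, 79, 80, 81, 86}
fire next event → 63; now {70, 73, 76, 79, 80, 81, 86}
insert 45 → {45, 70, 73, 76, 79, 80, 81, 86}
fire next event → 45; now {70, 73, 76, 79, 80, 81, 86}
fire next event → 70; now {73, 76, 79, 80, 81, 86}
fire next event → 73; now {76, 79, 80, 81, 86}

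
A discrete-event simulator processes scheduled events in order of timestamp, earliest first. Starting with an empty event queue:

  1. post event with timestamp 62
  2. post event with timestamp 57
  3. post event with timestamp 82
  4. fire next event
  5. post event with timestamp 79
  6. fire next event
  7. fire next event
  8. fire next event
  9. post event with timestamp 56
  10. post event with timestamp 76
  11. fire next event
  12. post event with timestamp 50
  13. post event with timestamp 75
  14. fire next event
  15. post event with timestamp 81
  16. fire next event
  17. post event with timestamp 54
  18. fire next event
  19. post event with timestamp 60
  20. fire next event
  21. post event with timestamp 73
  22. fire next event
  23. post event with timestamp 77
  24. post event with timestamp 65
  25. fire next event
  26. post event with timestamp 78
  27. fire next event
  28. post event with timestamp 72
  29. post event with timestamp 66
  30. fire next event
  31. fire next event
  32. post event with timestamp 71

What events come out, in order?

insert 62 → {62}
insert 57 → {57, 62}
insert 82 → {57, 62, 82}
fire next event → 57; now {62, 82}
insert 79 → {62, 79, 82}
fire next event → 62; now {79, 82}
fire next event → 79; now {82}
fire next event → 82; now {}
insert 56 → {56}
insert 76 → {56, 76}
fire next event → 56; now {76}
insert 50 → {50, 76}
insert 75 → {50, 75, 76}
fire next event → 50; now {75, 76}
insert 81 → {75, 76, 81}
fire next event → 75; now {76, 81}
insert 54 → {54, 76, 81}
fire next event → 54; now {76, 81}
insert 60 → {60, 76, 81}
fire next event → 60; now {76, 81}
insert 73 → {73, 76, 81}
fire next event → 73; now {76, 81}
insert 77 → {76, 77, 81}
insert 65 → {65, 76, 77, 81}
fire next event → 65; now {76, 77, 81}
insert 78 → {76, 77, 78, 81}
fire next event → 76; now {77, 78, 81}
insert 72 → {72, 77, 78, 81}
insert 66 → {66, 72, 77, 78, 81}
fire next event → 66; now {72, 77, 78, 81}
fire next event → 72; now {77, 78, 81}
insert 71 → {71, 77, 78, 81}

[57, 62, 79, 82, 56, 50, 75, 54, 60, 73, 65, 76, 66, 72]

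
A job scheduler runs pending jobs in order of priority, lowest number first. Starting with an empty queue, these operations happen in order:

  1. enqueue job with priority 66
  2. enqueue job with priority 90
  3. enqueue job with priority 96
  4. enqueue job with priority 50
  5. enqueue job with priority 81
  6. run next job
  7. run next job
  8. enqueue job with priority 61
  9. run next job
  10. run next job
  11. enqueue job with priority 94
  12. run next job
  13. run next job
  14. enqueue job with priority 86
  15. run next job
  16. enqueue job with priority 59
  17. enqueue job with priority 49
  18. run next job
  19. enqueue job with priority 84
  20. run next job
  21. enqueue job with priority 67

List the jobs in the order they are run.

[50, 66, 61, 81, 90, 94, 86, 49, 59]

insert 66 → {66}
insert 90 → {66, 90}
insert 96 → {66, 90, 96}
insert 50 → {50, 66, 90, 96}
insert 81 → {50, 66, 81, 90, 96}
run next job → 50; now {66, 81, 90, 96}
run next job → 66; now {81, 90, 96}
insert 61 → {61, 81, 90, 96}
run next job → 61; now {81, 90, 96}
run next job → 81; now {90, 96}
insert 94 → {90, 94, 96}
run next job → 90; now {94, 96}
run next job → 94; now {96}
insert 86 → {86, 96}
run next job → 86; now {96}
insert 59 → {59, 96}
insert 49 → {49, 59, 96}
run next job → 49; now {59, 96}
insert 84 → {59, 84, 96}
run next job → 59; now {84, 96}
insert 67 → {67, 84, 96}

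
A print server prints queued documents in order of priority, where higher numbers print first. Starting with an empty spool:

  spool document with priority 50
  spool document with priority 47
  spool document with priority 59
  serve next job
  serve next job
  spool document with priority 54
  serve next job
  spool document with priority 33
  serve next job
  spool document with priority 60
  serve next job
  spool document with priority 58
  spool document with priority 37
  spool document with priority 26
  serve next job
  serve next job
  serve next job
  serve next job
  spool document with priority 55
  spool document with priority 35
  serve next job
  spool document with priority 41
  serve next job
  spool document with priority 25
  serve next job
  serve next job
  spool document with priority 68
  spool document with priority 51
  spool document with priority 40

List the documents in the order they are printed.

insert 50 → {50}
insert 47 → {50, 47}
insert 59 → {59, 50, 47}
serve next job → 59; now {50, 47}
serve next job → 50; now {47}
insert 54 → {54, 47}
serve next job → 54; now {47}
insert 33 → {47, 33}
serve next job → 47; now {33}
insert 60 → {60, 33}
serve next job → 60; now {33}
insert 58 → {58, 33}
insert 37 → {58, 37, 33}
insert 26 → {58, 37, 33, 26}
serve next job → 58; now {37, 33, 26}
serve next job → 37; now {33, 26}
serve next job → 33; now {26}
serve next job → 26; now {}
insert 55 → {55}
insert 35 → {55, 35}
serve next job → 55; now {35}
insert 41 → {41, 35}
serve next job → 41; now {35}
insert 25 → {35, 25}
serve next job → 35; now {25}
serve next job → 25; now {}
insert 68 → {68}
insert 51 → {68, 51}
insert 40 → {68, 51, 40}

59, 50, 54, 47, 60, 58, 37, 33, 26, 55, 41, 35, 25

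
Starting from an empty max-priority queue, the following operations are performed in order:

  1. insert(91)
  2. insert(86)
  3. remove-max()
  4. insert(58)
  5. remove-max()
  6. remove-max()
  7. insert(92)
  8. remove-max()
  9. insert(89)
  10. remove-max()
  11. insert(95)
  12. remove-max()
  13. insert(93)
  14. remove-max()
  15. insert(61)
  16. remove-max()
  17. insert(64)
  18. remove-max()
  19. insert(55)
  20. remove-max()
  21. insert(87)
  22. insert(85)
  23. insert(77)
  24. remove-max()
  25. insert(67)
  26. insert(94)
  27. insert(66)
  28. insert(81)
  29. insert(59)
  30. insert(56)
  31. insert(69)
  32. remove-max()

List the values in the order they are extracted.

insert 91 → {91}
insert 86 → {91, 86}
remove-max → 91; now {86}
insert 58 → {86, 58}
remove-max → 86; now {58}
remove-max → 58; now {}
insert 92 → {92}
remove-max → 92; now {}
insert 89 → {89}
remove-max → 89; now {}
insert 95 → {95}
remove-max → 95; now {}
insert 93 → {93}
remove-max → 93; now {}
insert 61 → {61}
remove-max → 61; now {}
insert 64 → {64}
remove-max → 64; now {}
insert 55 → {55}
remove-max → 55; now {}
insert 87 → {87}
insert 85 → {87, 85}
insert 77 → {87, 85, 77}
remove-max → 87; now {85, 77}
insert 67 → {85, 77, 67}
insert 94 → {94, 85, 77, 67}
insert 66 → {94, 85, 77, 67, 66}
insert 81 → {94, 85, 81, 77, 67, 66}
insert 59 → {94, 85, 81, 77, 67, 66, 59}
insert 56 → {94, 85, 81, 77, 67, 66, 59, 56}
insert 69 → {94, 85, 81, 77, 69, 67, 66, 59, 56}
remove-max → 94; now {85, 81, 77, 69, 67, 66, 59, 56}

91 → 86 → 58 → 92 → 89 → 95 → 93 → 61 → 64 → 55 → 87 → 94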